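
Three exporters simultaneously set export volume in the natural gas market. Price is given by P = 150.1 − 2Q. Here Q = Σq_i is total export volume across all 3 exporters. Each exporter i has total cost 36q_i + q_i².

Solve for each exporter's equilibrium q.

A representative exporter's profit is π_i = q_i(150.1 − 2Q) − 36q_i − q_i², with Q = q_i + Σ_{j≠i} q_j.
First-order condition: 114.1 − 6q_i − 2Σ_{j≠i} q_j = 0.
In a symmetric equilibrium every exporter chooses the same q, so Σ_{j≠i} q_j = 2q. The condition becomes 114.1 − 10q = 0, giving q = 114.1/10 = 11.41.

11.41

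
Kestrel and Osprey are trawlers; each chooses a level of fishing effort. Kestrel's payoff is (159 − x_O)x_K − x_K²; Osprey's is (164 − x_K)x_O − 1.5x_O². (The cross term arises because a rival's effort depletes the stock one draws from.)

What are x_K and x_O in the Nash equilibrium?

Expanding Kestrel's payoff: 159x_K − x_Ox_K − x_K².
∂π/∂x_K = 159 − x_O − 2x_K = 0, so x_K = 79.5 − 0.5x_O.
Likewise for Osprey: x_O = 164/3 − (1/3)x_K.
Plugging x_O into Kestrel's best response: x_K = 79.5 − 0.5(164/3 − (1/3)x_K) ⇒ (5/6)x_K = 313/6, so x_K = 62.6.
Then x_O = 164/3 − (1/3)·62.6 = 33.8.

62.6, 33.8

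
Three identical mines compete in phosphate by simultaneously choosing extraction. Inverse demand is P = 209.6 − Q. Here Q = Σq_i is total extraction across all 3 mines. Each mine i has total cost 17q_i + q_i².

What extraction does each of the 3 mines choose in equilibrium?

32.1

A representative mine's profit is π_i = q_i(209.6 − Q) − 17q_i − q_i², with Q = q_i + Σ_{j≠i} q_j.
First-order condition: 192.6 − 4q_i − Σ_{j≠i} q_j = 0.
With identical mines, set every q_j = q: then 192.6 − 4q − 2q = 0, i.e. q = 192.6/6 = 32.1.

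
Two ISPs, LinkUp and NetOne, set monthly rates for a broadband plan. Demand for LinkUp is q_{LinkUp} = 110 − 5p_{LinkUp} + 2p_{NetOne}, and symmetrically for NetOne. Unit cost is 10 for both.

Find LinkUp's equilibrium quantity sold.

50

LinkUp's profit: π = (p_{LinkUp} − 10)(110 − 5p_{LinkUp} + 2p_{NetOne}).
∂π/∂p_{LinkUp} = 160 − 10p_{LinkUp} + 2p_{NetOne} = 0 ⇒ p_{LinkUp} = 16 + 0.2p_{NetOne}.
By symmetry p_{NetOne} = p_{LinkUp}; substituting into the reaction function, 0.8p_{LinkUp} = 16 and p_{LinkUp} = 20.
q_{LinkUp} = 110 − 5·20 + 2·20 = 50.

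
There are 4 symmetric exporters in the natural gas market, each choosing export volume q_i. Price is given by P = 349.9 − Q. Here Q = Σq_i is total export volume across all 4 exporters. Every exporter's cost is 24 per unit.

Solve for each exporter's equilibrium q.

65.18

A representative exporter's profit is π_i = q_i(349.9 − Q) − 24q_i, with Q = q_i + Σ_{j≠i} q_j.
First-order condition: 325.9 − 2q_i − Σ_{j≠i} q_j = 0.
With identical exporters, set every q_j = q: then 325.9 − 2q − 3q = 0, i.e. q = 325.9/5 = 65.18.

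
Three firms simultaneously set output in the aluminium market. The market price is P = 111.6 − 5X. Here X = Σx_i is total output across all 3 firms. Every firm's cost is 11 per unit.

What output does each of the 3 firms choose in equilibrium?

5.03

A representative firm's profit is π_i = x_i(111.6 − 5X) − 11x_i, with X = x_i + Σ_{j≠i} x_j.
First-order condition: 100.6 − 10x_i − 5Σ_{j≠i} x_j = 0.
In a symmetric equilibrium every firm chooses the same x, so Σ_{j≠i} x_j = 2x. The condition becomes 100.6 − 20x = 0, giving x = 100.6/20 = 5.03.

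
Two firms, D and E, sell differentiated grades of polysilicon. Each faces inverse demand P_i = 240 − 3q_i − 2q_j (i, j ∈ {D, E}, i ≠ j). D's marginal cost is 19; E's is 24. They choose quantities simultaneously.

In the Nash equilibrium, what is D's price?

Firm D's profit: π = q_D(240 − 3q_D − 2q_E) − 19q_D.
∂π/∂q_D = 221 − 6q_D − 2q_E = 0 ⇒ q_D = 221/6 − (1/3)q_E.
Similarly q_E = 36 − (1/3)q_D.
Substituting the second reaction function into the first: q_D = 221/6 − (1/3)(36 − (1/3)q_D), which gives (8/9)q_D = 149/6 ⇒ q_D = 27.9375.
Then q_E = 36 − (1/3)·27.9375 = 26.6875.
P_D = 240 − 3·27.9375 − 2·26.6875 = 102.8125.

102.8125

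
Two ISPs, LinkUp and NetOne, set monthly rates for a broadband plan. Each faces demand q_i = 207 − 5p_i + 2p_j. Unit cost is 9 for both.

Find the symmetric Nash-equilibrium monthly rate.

LinkUp's profit: π = (p_{LinkUp} − 9)(207 − 5p_{LinkUp} + 2p_{NetOne}).
∂π/∂p_{LinkUp} = 252 − 10p_{LinkUp} + 2p_{NetOne} = 0 ⇒ p_{LinkUp} = 25.2 + 0.2p_{NetOne}.
Setting p_{LinkUp} = p_{NetOne} in the reaction function: p_{LinkUp} = 25.2 + 0.2p_{LinkUp}, so p_{LinkUp} = 25.2 / 0.8 = 31.5.

31.5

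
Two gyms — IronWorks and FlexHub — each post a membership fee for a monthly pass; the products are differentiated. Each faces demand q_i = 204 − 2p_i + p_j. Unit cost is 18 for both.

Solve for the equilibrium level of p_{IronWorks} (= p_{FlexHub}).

80

IronWorks's profit: π = (p_{IronWorks} − 18)(204 − 2p_{IronWorks} + p_{FlexHub}).
∂π/∂p_{IronWorks} = 240 − 4p_{IronWorks} + p_{FlexHub} = 0 ⇒ p_{IronWorks} = 60 + 0.25p_{FlexHub}.
By symmetry p_{FlexHub} = p_{IronWorks}; substituting into the reaction function, 0.75p_{IronWorks} = 60 and p_{IronWorks} = 80.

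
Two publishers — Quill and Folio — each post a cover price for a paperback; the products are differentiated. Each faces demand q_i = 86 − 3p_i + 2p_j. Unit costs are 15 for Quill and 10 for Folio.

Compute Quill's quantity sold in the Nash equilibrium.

50.4375

Quill's profit: π = (p_{Quill} − 15)(86 − 3p_{Quill} + 2p_{Folio}).
∂π/∂p_{Quill} = 131 − 6p_{Quill} + 2p_{Folio} = 0 ⇒ p_{Quill} = 131/6 + (1/3)p_{Folio}.
Similarly p_{Folio} = 58/3 + (1/3)p_{Quill}.
Substituting the second reaction function into the first: p_{Quill} = 131/6 + (1/3)(58/3 + (1/3)p_{Quill}), which gives (8/9)p_{Quill} = 509/18 ⇒ p_{Quill} = 31.8125.
Then p_{Folio} = 58/3 + (1/3)·31.8125 = 29.9375.
q_{Quill} = 86 − 3·31.8125 + 2·29.9375 = 50.4375.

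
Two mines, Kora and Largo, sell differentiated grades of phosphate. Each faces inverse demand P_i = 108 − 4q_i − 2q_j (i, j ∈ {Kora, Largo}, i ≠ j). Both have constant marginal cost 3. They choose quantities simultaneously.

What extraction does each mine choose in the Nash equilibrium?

Mine Kora's profit: π = q_{Kora}(108 − 4q_{Kora} − 2q_{Largo}) − 3q_{Kora}.
∂π/∂q_{Kora} = 105 − 8q_{Kora} − 2q_{Largo} = 0 ⇒ q_{Kora} = 13.125 − 0.25q_{Largo}.
The game is symmetric, so in equilibrium q_{Largo} = q_{Kora}: the reaction function gives 1.25q_{Kora} = 13.125, hence q_{Kora} = 10.5.

10.5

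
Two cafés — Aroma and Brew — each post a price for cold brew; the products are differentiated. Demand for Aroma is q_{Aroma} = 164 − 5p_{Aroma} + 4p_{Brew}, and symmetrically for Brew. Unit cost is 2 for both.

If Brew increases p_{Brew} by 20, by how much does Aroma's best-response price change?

Aroma's profit: π = (p_{Aroma} − 2)(164 − 5p_{Aroma} + 4p_{Brew}).
∂π/∂p_{Aroma} = 174 − 10p_{Aroma} + 4p_{Brew} = 0 ⇒ p_{Aroma} = 17.4 + 0.4p_{Brew}.
The reaction-function slope is 0.4, so a 20-unit rise in p_{Brew} moves p_{Aroma} by 0.4 × 20 = 8. Aroma's best response rises — the actions are strategic complements.

8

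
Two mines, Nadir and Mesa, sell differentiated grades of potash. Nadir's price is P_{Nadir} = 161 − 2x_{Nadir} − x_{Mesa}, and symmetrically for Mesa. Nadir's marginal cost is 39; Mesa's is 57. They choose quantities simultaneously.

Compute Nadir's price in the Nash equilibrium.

90.2

Mine Nadir's profit: π = x_{Nadir}(161 − 2x_{Nadir} − x_{Mesa}) − 39x_{Nadir}.
∂π/∂x_{Nadir} = 122 − 4x_{Nadir} − x_{Mesa} = 0 ⇒ x_{Nadir} = 30.5 − 0.25x_{Mesa}.
Similarly x_{Mesa} = 26 − 0.25x_{Nadir}.
Plugging x_{Mesa} into Nadir's best response: x_{Nadir} = 30.5 − 0.25(26 − 0.25x_{Nadir}) ⇒ 0.9375x_{Nadir} = 24, so x_{Nadir} = 25.6.
Then x_{Mesa} = 26 − 0.25·25.6 = 19.6.
P_{Nadir} = 161 − 2·25.6 − 19.6 = 90.2.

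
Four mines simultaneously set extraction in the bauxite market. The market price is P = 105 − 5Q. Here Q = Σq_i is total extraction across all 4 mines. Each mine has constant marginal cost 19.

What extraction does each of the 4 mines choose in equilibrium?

A representative mine's profit is π_i = q_i(105 − 5Q) − 19q_i, with Q = q_i + Σ_{j≠i} q_j.
First-order condition: 86 − 10q_i − 5Σ_{j≠i} q_j = 0.
Imposing symmetry (q_j = q for all j) turns Σ_{j≠i} q_j into 3q, so 86 = 25q and q = 3.44.

3.44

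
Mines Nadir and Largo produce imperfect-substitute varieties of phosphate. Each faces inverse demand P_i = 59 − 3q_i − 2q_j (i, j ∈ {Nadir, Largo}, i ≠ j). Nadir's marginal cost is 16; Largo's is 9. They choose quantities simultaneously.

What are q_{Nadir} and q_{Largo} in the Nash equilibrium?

Mine Nadir's profit: π = q_{Nadir}(59 − 3q_{Nadir} − 2q_{Largo}) − 16q_{Nadir}.
∂π/∂q_{Nadir} = 43 − 6q_{Nadir} − 2q_{Largo} = 0 ⇒ q_{Nadir} = 43/6 − (1/3)q_{Largo}.
Similarly q_{Largo} = 25/3 − (1/3)q_{Nadir}.
Substituting the second reaction function into the first: q_{Nadir} = 43/6 − (1/3)(25/3 − (1/3)q_{Nadir}), which gives (8/9)q_{Nadir} = 79/18 ⇒ q_{Nadir} = 4.9375.
Then q_{Largo} = 25/3 − (1/3)·4.9375 = 6.6875.

4.9375, 6.6875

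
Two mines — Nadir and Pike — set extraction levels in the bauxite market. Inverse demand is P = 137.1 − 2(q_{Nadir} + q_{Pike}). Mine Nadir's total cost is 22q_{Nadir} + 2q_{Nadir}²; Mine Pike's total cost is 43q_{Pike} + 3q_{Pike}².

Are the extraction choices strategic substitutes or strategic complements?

strategic substitutes

Mine Nadir's profit: π = q_{Nadir}(137.1 − 2(q_{Nadir} + q_{Pike})) − 22q_{Nadir} − 2q_{Nadir}².
∂π/∂q_{Nadir} = 115.1 − 8q_{Nadir} − 2q_{Pike} = 0, so q_{Nadir} = 14.3875 − 0.25q_{Pike}.
The best-response slope dq_{Nadir}/dq_{Pike} = −0.25 < 0: the reaction function is downward-sloping, so the choices are strategic substitutes.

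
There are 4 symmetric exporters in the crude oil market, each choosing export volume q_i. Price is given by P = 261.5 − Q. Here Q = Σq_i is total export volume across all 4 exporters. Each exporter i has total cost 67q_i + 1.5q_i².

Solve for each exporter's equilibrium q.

24.3125

A representative exporter's profit is π_i = q_i(261.5 − Q) − 67q_i − 1.5q_i², with Q = q_i + Σ_{j≠i} q_j.
First-order condition: 194.5 − 5q_i − Σ_{j≠i} q_j = 0.
In a symmetric equilibrium every exporter chooses the same q, so Σ_{j≠i} q_j = 3q. The condition becomes 194.5 − 8q = 0, giving q = 194.5/8 = 24.3125.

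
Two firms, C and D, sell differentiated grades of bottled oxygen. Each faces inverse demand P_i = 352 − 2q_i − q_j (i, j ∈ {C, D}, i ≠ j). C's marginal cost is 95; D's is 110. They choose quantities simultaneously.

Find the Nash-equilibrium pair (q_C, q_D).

52.4, 47.4

Firm C's profit: π = q_C(352 − 2q_C − q_D) − 95q_C.
∂π/∂q_C = 257 − 4q_C − q_D = 0 ⇒ q_C = 64.25 − 0.25q_D.
Similarly q_D = 60.5 − 0.25q_C.
Substituting the second reaction function into the first: q_C = 64.25 − 0.25(60.5 − 0.25q_C), which gives 0.9375q_C = 49.125 ⇒ q_C = 52.4.
Then q_D = 60.5 − 0.25·52.4 = 47.4.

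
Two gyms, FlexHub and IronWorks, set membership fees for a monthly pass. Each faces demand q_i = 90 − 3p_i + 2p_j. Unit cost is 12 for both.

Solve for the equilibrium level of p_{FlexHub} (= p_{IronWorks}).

FlexHub's profit: π = (p_{FlexHub} − 12)(90 − 3p_{FlexHub} + 2p_{IronWorks}).
∂π/∂p_{FlexHub} = 126 − 6p_{FlexHub} + 2p_{IronWorks} = 0 ⇒ p_{FlexHub} = 21 + (1/3)p_{IronWorks}.
By symmetry p_{IronWorks} = p_{FlexHub}; substituting into the reaction function, (2/3)p_{FlexHub} = 21 and p_{FlexHub} = 31.5.

31.5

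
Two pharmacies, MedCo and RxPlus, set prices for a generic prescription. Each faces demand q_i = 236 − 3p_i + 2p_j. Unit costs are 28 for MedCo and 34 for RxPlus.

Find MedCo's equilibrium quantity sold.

MedCo's profit: π = (p_{MedCo} − 28)(236 − 3p_{MedCo} + 2p_{RxPlus}).
∂π/∂p_{MedCo} = 320 − 6p_{MedCo} + 2p_{RxPlus} = 0 ⇒ p_{MedCo} = 160/3 + (1/3)p_{RxPlus}.
Similarly p_{RxPlus} = 169/3 + (1/3)p_{MedCo}.
Plugging p_{RxPlus} into MedCo's best response: p_{MedCo} = 160/3 + (1/3)(169/3 + (1/3)p_{MedCo}) ⇒ (8/9)p_{MedCo} = 649/9, so p_{MedCo} = 81.125.
Then p_{RxPlus} = 169/3 + (1/3)·81.125 = 83.375.
q_{MedCo} = 236 − 3·81.125 + 2·83.375 = 159.375.

159.375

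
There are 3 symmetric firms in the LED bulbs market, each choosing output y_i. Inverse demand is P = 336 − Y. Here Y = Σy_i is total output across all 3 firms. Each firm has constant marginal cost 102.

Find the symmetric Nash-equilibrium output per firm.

A representative firm's profit is π_i = y_i(336 − Y) − 102y_i, with Y = y_i + Σ_{j≠i} y_j.
First-order condition: 234 − 2y_i − Σ_{j≠i} y_j = 0.
In a symmetric equilibrium every firm chooses the same y, so Σ_{j≠i} y_j = 2y. The condition becomes 234 − 4y = 0, giving y = 234/4 = 58.5.

58.5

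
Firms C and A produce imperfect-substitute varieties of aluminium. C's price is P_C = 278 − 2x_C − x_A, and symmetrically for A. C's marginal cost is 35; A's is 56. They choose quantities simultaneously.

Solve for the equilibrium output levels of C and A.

50, 43

Firm C's profit: π = x_C(278 − 2x_C − x_A) − 35x_C.
∂π/∂x_C = 243 − 4x_C − x_A = 0 ⇒ x_C = 60.75 − 0.25x_A.
Similarly x_A = 55.5 − 0.25x_C.
Solving the two reaction functions simultaneously: (1 − (−0.25)(−0.25))x_C = 60.75 − 0.25·55.5, so 0.9375x_C = 46.875 and x_C = 50.
Then x_A = 55.5 − 0.25·50 = 43.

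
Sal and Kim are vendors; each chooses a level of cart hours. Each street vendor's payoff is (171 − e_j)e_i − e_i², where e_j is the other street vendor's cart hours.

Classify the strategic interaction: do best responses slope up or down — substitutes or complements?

Sal's payoff is (171 − e_K)e_S − e_S².
∂π/∂e_S = 171 − e_K − 2e_S = 0, so e_S = 85.5 − 0.5e_K.
The best-response slope de_S/de_K = −0.5 < 0: the reaction function is downward-sloping, so the choices are strategic substitutes.

strategic substitutes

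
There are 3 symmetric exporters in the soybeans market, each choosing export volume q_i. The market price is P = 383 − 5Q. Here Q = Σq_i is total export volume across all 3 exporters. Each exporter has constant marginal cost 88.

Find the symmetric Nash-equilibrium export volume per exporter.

A representative exporter's profit is π_i = q_i(383 − 5Q) − 88q_i, with Q = q_i + Σ_{j≠i} q_j.
First-order condition: 295 − 10q_i − 5Σ_{j≠i} q_j = 0.
In a symmetric equilibrium every exporter chooses the same q, so Σ_{j≠i} q_j = 2q. The condition becomes 295 − 20q = 0, giving q = 295/20 = 14.75.

14.75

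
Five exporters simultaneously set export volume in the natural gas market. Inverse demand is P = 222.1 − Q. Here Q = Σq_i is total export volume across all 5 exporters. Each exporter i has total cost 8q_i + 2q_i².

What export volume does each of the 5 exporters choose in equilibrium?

21.41

A representative exporter's profit is π_i = q_i(222.1 − Q) − 8q_i − 2q_i², with Q = q_i + Σ_{j≠i} q_j.
First-order condition: 214.1 − 6q_i − Σ_{j≠i} q_j = 0.
With identical exporters, set every q_j = q: then 214.1 − 6q − 4q = 0, i.e. q = 214.1/10 = 21.41.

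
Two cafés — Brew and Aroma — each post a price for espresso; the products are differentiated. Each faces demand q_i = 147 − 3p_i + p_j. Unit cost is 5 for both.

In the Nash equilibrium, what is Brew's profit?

Brew's profit: π = (p_{Brew} − 5)(147 − 3p_{Brew} + p_{Aroma}).
∂π/∂p_{Brew} = 162 − 6p_{Brew} + p_{Aroma} = 0 ⇒ p_{Brew} = 27 + (1/6)p_{Aroma}.
By symmetry p_{Aroma} = p_{Brew}; substituting into the reaction function, (5/6)p_{Brew} = 27 and p_{Brew} = 32.4.
q_{Brew} = 147 − 3·32.4 + 32.4 = 82.2.
Profit = (32.4 − 5)·82.2 = 2252.28.

2252.28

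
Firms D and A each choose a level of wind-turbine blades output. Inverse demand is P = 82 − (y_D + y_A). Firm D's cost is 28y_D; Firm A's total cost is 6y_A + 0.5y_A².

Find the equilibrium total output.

36.8

Firm D's profit: π = y_D(82 − (y_D + y_A)) − 28y_D.
∂π/∂y_D = 54 − 2y_D − y_A = 0, so y_D = 27 − 0.5y_A.
For A: ∂π/∂y_A = 76 − 3y_A − y_D = 0 ⇒ y_A = 76/3 − (1/3)y_D.
Solving the two reaction functions simultaneously: (1 − (−0.5)(−1/3))y_D = 27 − 0.5·(76/3), so (5/6)y_D = 43/3 and y_D = 17.2.
Then y_A = 76/3 − (1/3)·17.2 = 19.6.
Total output: 17.2 + 19.6 = 36.8.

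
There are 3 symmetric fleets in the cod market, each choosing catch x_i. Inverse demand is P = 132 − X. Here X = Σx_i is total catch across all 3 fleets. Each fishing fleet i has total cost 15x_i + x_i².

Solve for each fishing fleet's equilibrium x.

19.5

A representative fishing fleet's profit is π_i = x_i(132 − X) − 15x_i − x_i², with X = x_i + Σ_{j≠i} x_j.
First-order condition: 117 − 4x_i − Σ_{j≠i} x_j = 0.
With identical fishing fleets, set every x_j = x: then 117 − 4x − 2x = 0, i.e. x = 117/6 = 19.5.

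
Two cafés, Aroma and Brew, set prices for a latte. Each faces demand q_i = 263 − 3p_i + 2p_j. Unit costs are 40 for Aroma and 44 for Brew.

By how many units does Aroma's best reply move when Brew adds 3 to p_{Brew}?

1

Aroma's profit: π = (p_{Aroma} − 40)(263 − 3p_{Aroma} + 2p_{Brew}).
∂π/∂p_{Aroma} = 383 − 6p_{Aroma} + 2p_{Brew} = 0 ⇒ p_{Aroma} = 383/6 + (1/3)p_{Brew}.
The reaction-function slope is 1/3, so a 3-unit rise in p_{Brew} moves p_{Aroma} by 1/3 × 3 = 1. Aroma's best response rises — the actions are strategic complements.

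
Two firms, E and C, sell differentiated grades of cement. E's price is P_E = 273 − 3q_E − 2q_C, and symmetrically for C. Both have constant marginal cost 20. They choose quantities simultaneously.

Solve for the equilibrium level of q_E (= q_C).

31.625

Firm E's profit: π = q_E(273 − 3q_E − 2q_C) − 20q_E.
∂π/∂q_E = 253 − 6q_E − 2q_C = 0 ⇒ q_E = 253/6 − (1/3)q_C.
Setting q_E = q_C in the reaction function: q_E = 253/6 − (1/3)q_E, so q_E = (253/6) / (4/3) = 31.625.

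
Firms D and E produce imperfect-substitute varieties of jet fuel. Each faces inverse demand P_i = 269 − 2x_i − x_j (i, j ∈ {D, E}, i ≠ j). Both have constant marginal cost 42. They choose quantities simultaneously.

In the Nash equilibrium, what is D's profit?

4122.32

Firm D's profit: π = x_D(269 − 2x_D − x_E) − 42x_D.
∂π/∂x_D = 227 − 4x_D − x_E = 0 ⇒ x_D = 56.75 − 0.25x_E.
The game is symmetric, so in equilibrium x_E = x_D: the reaction function gives 1.25x_D = 56.75, hence x_D = 45.4.
P_D = 269 − 2·45.4 − 45.4 = 132.8.
Profit = (132.8 − 42)·45.4 = 4122.32.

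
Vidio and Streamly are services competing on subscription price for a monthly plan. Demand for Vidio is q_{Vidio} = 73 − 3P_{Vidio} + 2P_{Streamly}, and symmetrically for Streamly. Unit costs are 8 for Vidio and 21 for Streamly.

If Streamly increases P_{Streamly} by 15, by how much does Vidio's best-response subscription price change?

Vidio's profit: π = (P_{Vidio} − 8)(73 − 3P_{Vidio} + 2P_{Streamly}).
∂π/∂P_{Vidio} = 97 − 6P_{Vidio} + 2P_{Streamly} = 0 ⇒ P_{Vidio} = 97/6 + (1/3)P_{Streamly}.
The reaction-function slope is 1/3, so a 15-unit rise in P_{Streamly} moves P_{Vidio} by 1/3 × 15 = 5. Vidio's best response rises — the actions are strategic complements.

5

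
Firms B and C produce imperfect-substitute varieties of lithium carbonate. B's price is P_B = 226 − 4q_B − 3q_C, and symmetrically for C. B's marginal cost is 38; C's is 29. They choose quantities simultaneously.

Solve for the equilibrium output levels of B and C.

16.6, 18.4

Firm B's profit: π = q_B(226 − 4q_B − 3q_C) − 38q_B.
∂π/∂q_B = 188 − 8q_B − 3q_C = 0 ⇒ q_B = 23.5 − 0.375q_C.
Similarly q_C = 24.625 − 0.375q_B.
Plugging q_C into B's best response: q_B = 23.5 − 0.375(24.625 − 0.375q_B) ⇒ (55/64)q_B = 913/64, so q_B = 16.6.
Then q_C = 24.625 − 0.375·16.6 = 18.4.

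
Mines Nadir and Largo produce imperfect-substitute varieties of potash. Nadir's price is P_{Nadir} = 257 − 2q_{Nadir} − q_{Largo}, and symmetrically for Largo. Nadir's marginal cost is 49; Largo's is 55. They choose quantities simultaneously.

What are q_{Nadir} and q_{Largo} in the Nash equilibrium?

42, 40

Mine Nadir's profit: π = q_{Nadir}(257 − 2q_{Nadir} − q_{Largo}) − 49q_{Nadir}.
∂π/∂q_{Nadir} = 208 − 4q_{Nadir} − q_{Largo} = 0 ⇒ q_{Nadir} = 52 − 0.25q_{Largo}.
Similarly q_{Largo} = 50.5 − 0.25q_{Nadir}.
Substituting the second reaction function into the first: q_{Nadir} = 52 − 0.25(50.5 − 0.25q_{Nadir}), which gives 0.9375q_{Nadir} = 39.375 ⇒ q_{Nadir} = 42.
Then q_{Largo} = 50.5 − 0.25·42 = 40.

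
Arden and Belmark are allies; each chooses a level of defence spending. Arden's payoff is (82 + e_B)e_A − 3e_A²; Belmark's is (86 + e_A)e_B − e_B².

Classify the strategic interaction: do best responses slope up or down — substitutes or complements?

strategic complements

Expanding Arden's payoff: 82e_A + e_Be_A − 3e_A².
∂π/∂e_A = 82 + e_B − 6e_A = 0, so e_A = 41/3 + (1/6)e_B.
The best-response slope de_A/de_B = 1/6 > 0: the reaction function is upward-sloping, so the choices are strategic complements.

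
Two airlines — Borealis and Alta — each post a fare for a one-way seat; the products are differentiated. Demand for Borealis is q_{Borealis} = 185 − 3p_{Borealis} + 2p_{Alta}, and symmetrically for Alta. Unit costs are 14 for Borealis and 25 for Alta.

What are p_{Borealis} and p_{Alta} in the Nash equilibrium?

Borealis's profit: π = (p_{Borealis} − 14)(185 − 3p_{Borealis} + 2p_{Alta}).
∂π/∂p_{Borealis} = 227 − 6p_{Borealis} + 2p_{Alta} = 0 ⇒ p_{Borealis} = 227/6 + (1/3)p_{Alta}.
Similarly p_{Alta} = 130/3 + (1/3)p_{Borealis}.
Solving the two reaction functions simultaneously: (1 − (1/3)(1/3))p_{Borealis} = 227/6 + (1/3)·(130/3), so (8/9)p_{Borealis} = 941/18 and p_{Borealis} = 58.8125.
Then p_{Alta} = 130/3 + (1/3)·58.8125 = 62.9375.

58.8125, 62.9375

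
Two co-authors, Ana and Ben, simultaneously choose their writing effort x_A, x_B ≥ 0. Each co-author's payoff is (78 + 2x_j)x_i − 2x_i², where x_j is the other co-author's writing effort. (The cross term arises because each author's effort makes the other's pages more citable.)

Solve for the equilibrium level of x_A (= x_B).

39

Ana's payoff is (78 + 2x_B)x_A − 2x_A².
∂π/∂x_A = 78 + 2x_B − 4x_A = 0, so x_A = 19.5 + 0.5x_B.
By symmetry x_B = x_A; substituting into the reaction function, 0.5x_A = 19.5 and x_A = 39.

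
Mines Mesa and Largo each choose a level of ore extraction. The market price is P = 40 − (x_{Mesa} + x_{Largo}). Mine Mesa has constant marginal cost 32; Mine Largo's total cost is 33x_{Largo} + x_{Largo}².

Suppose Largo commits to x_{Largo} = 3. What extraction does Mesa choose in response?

Mine Mesa's profit: π = x_{Mesa}(40 − (x_{Mesa} + x_{Largo})) − 32x_{Mesa}.
∂π/∂x_{Mesa} = 8 − 2x_{Mesa} − x_{Largo} = 0, so x_{Mesa} = 4 − 0.5x_{Largo}.
At x_{Largo} = 3: x_{Mesa} = 4 − 0.5·3 = 2.5.

2.5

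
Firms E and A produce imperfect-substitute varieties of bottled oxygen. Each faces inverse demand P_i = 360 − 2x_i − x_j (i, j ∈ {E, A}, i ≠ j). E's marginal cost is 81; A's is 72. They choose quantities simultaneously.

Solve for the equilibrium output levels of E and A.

Firm E's profit: π = x_E(360 − 2x_E − x_A) − 81x_E.
∂π/∂x_E = 279 − 4x_E − x_A = 0 ⇒ x_E = 69.75 − 0.25x_A.
Similarly x_A = 72 − 0.25x_E.
Solving the two reaction functions simultaneously: (1 − (−0.25)(−0.25))x_E = 69.75 − 0.25·72, so 0.9375x_E = 51.75 and x_E = 55.2.
Then x_A = 72 − 0.25·55.2 = 58.2.

55.2, 58.2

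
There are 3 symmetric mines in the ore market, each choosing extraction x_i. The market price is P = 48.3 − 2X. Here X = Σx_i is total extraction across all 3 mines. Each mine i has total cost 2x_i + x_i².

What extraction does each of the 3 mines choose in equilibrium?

4.63

A representative mine's profit is π_i = x_i(48.3 − 2X) − 2x_i − x_i², with X = x_i + Σ_{j≠i} x_j.
First-order condition: 46.3 − 6x_i − 2Σ_{j≠i} x_j = 0.
Imposing symmetry (x_j = x for all j) turns Σ_{j≠i} x_j into 2x, so 46.3 = 10x and x = 4.63.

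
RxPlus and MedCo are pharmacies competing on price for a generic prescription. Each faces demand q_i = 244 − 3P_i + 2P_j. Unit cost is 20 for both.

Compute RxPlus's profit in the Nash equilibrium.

9408

RxPlus's profit: π = (P_{RxPlus} − 20)(244 − 3P_{RxPlus} + 2P_{MedCo}).
∂π/∂P_{RxPlus} = 304 − 6P_{RxPlus} + 2P_{MedCo} = 0 ⇒ P_{RxPlus} = 152/3 + (1/3)P_{MedCo}.
By symmetry P_{MedCo} = P_{RxPlus}; substituting into the reaction function, (2/3)P_{RxPlus} = 152/3 and P_{RxPlus} = 76.
q_{RxPlus} = 244 − 3·76 + 2·76 = 168.
Profit = (76 − 20)·168 = 9408.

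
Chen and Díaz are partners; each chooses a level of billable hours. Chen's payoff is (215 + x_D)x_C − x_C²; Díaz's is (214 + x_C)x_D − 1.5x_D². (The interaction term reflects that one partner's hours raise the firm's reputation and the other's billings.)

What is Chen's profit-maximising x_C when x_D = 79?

147

Expanding Chen's payoff: 215x_C + x_Dx_C − x_C².
∂π/∂x_C = 215 + x_D − 2x_C = 0, so x_C = 107.5 + 0.5x_D.
At x_D = 79: x_C = 107.5 + 0.5·79 = 147.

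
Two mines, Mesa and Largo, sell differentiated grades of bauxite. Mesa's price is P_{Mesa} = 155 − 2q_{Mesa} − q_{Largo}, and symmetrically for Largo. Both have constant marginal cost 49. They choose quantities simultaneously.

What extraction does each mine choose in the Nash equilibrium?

Mine Mesa's profit: π = q_{Mesa}(155 − 2q_{Mesa} − q_{Largo}) − 49q_{Mesa}.
∂π/∂q_{Mesa} = 106 − 4q_{Mesa} − q_{Largo} = 0 ⇒ q_{Mesa} = 26.5 − 0.25q_{Largo}.
By symmetry q_{Largo} = q_{Mesa}; substituting into the reaction function, 1.25q_{Mesa} = 26.5 and q_{Mesa} = 21.2.

21.2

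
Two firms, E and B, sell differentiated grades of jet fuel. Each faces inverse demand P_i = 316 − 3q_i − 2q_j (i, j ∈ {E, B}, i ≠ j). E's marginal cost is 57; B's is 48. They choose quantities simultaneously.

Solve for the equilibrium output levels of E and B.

Firm E's profit: π = q_E(316 − 3q_E − 2q_B) − 57q_E.
∂π/∂q_E = 259 − 6q_E − 2q_B = 0 ⇒ q_E = 259/6 − (1/3)q_B.
Similarly q_B = 134/3 − (1/3)q_E.
Plugging q_B into E's best response: q_E = 259/6 − (1/3)(134/3 − (1/3)q_E) ⇒ (8/9)q_E = 509/18, so q_E = 31.8125.
Then q_B = 134/3 − (1/3)·31.8125 = 34.0625.

31.8125, 34.0625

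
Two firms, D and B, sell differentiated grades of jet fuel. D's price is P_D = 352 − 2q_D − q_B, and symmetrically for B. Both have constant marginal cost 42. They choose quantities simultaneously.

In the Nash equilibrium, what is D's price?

Firm D's profit: π = q_D(352 − 2q_D − q_B) − 42q_D.
∂π/∂q_D = 310 − 4q_D − q_B = 0 ⇒ q_D = 77.5 − 0.25q_B.
By symmetry q_B = q_D; substituting into the reaction function, 1.25q_D = 77.5 and q_D = 62.
P_D = 352 − 2·62 − 62 = 166.

166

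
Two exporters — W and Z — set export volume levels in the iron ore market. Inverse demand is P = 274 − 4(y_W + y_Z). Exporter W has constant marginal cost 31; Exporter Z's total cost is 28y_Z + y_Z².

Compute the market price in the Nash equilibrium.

Exporter W's profit: π = y_W(274 − 4(y_W + y_Z)) − 31y_W.
∂π/∂y_W = 243 − 8y_W − 4y_Z = 0, so y_W = 30.375 − 0.5y_Z.
For Z: ∂π/∂y_Z = 246 − 10y_Z − 4y_W = 0 ⇒ y_Z = 24.6 − 0.4y_W.
Plugging y_Z into W's best response: y_W = 30.375 − 0.5(24.6 − 0.4y_W) ⇒ 0.8y_W = 18.075, so y_W = 723/32.
Then y_Z = 24.6 − 0.4·(723/32) = 15.5625.
Equilibrium price: P = 274 − 4·(1221/32) = 121.375.

121.375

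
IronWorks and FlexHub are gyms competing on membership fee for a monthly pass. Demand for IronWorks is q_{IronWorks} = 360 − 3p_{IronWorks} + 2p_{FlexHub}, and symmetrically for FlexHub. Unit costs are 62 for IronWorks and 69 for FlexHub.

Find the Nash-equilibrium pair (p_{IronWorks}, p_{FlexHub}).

IronWorks's profit: π = (p_{IronWorks} − 62)(360 − 3p_{IronWorks} + 2p_{FlexHub}).
∂π/∂p_{IronWorks} = 546 − 6p_{IronWorks} + 2p_{FlexHub} = 0 ⇒ p_{IronWorks} = 91 + (1/3)p_{FlexHub}.
Similarly p_{FlexHub} = 94.5 + (1/3)p_{IronWorks}.
Substituting the second reaction function into the first: p_{IronWorks} = 91 + (1/3)(94.5 + (1/3)p_{IronWorks}), which gives (8/9)p_{IronWorks} = 122.5 ⇒ p_{IronWorks} = 137.8125.
Then p_{FlexHub} = 94.5 + (1/3)·137.8125 = 140.4375.

137.8125, 140.4375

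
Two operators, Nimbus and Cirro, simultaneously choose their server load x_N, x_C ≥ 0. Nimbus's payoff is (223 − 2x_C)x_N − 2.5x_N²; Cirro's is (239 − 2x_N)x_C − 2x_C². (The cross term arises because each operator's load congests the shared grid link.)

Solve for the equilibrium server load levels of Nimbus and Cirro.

Expanding Nimbus's payoff: 223x_N − 2x_Cx_N − 2.5x_N².
∂π/∂x_N = 223 − 2x_C − 5x_N = 0, so x_N = 44.6 − 0.4x_C.
Likewise for Cirro: x_C = 59.75 − 0.5x_N.
Solving the two reaction functions simultaneously: (1 − (−0.4)(−0.5))x_N = 44.6 − 0.4·59.75, so 0.8x_N = 20.7 and x_N = 25.875.
Then x_C = 59.75 − 0.5·25.875 = 46.8125.

25.875, 46.8125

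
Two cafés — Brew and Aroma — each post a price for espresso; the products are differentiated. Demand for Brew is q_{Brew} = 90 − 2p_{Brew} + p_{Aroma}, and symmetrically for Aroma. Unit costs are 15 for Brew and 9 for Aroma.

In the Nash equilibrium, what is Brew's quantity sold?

Brew's profit: π = (p_{Brew} − 15)(90 − 2p_{Brew} + p_{Aroma}).
∂π/∂p_{Brew} = 120 − 4p_{Brew} + p_{Aroma} = 0 ⇒ p_{Brew} = 30 + 0.25p_{Aroma}.
Similarly p_{Aroma} = 27 + 0.25p_{Brew}.
Plugging p_{Aroma} into Brew's best response: p_{Brew} = 30 + 0.25(27 + 0.25p_{Brew}) ⇒ 0.9375p_{Brew} = 36.75, so p_{Brew} = 39.2.
Then p_{Aroma} = 27 + 0.25·39.2 = 36.8.
q_{Brew} = 90 − 2·39.2 + 36.8 = 48.4.

48.4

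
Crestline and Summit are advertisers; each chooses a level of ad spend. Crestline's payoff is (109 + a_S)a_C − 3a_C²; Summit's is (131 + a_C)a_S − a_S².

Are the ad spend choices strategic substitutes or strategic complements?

strategic complements

Expanding Crestline's payoff: 109a_C + a_Sa_C − 3a_C².
∂π/∂a_C = 109 + a_S − 6a_C = 0, so a_C = 109/6 + (1/6)a_S.
The best-response slope da_C/da_S = 1/6 > 0: the reaction function is upward-sloping, so the choices are strategic complements.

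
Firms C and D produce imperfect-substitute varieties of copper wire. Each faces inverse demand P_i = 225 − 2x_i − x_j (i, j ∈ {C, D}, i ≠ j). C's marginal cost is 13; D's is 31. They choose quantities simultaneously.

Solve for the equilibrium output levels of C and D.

43.6, 37.6

Firm C's profit: π = x_C(225 − 2x_C − x_D) − 13x_C.
∂π/∂x_C = 212 − 4x_C − x_D = 0 ⇒ x_C = 53 − 0.25x_D.
Similarly x_D = 48.5 − 0.25x_C.
Substituting the second reaction function into the first: x_C = 53 − 0.25(48.5 − 0.25x_C), which gives 0.9375x_C = 40.875 ⇒ x_C = 43.6.
Then x_D = 48.5 − 0.25·43.6 = 37.6.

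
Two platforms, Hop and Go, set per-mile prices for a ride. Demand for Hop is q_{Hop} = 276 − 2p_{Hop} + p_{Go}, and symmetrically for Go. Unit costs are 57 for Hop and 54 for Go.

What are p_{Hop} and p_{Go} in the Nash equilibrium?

129.6, 128.4

Hop's profit: π = (p_{Hop} − 57)(276 − 2p_{Hop} + p_{Go}).
∂π/∂p_{Hop} = 390 − 4p_{Hop} + p_{Go} = 0 ⇒ p_{Hop} = 97.5 + 0.25p_{Go}.
Similarly p_{Go} = 96 + 0.25p_{Hop}.
Substituting the second reaction function into the first: p_{Hop} = 97.5 + 0.25(96 + 0.25p_{Hop}), which gives 0.9375p_{Hop} = 121.5 ⇒ p_{Hop} = 129.6.
Then p_{Go} = 96 + 0.25·129.6 = 128.4.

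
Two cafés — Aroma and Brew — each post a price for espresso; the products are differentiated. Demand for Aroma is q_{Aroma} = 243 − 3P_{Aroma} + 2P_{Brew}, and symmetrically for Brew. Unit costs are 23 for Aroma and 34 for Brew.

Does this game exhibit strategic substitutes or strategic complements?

Aroma's profit: π = (P_{Aroma} − 23)(243 − 3P_{Aroma} + 2P_{Brew}).
∂π/∂P_{Aroma} = 312 − 6P_{Aroma} + 2P_{Brew} = 0 ⇒ P_{Aroma} = 52 + (1/3)P_{Brew}.
The best-response slope dP_{Aroma}/dP_{Brew} = 1/3 > 0: the reaction function is upward-sloping, so the choices are strategic complements.

strategic complements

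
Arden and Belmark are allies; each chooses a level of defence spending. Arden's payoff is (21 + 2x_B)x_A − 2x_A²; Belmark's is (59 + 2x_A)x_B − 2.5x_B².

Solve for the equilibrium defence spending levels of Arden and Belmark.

13.9375, 17.375

Expanding Arden's payoff: 21x_A + 2x_Bx_A − 2x_A².
∂π/∂x_A = 21 + 2x_B − 4x_A = 0, so x_A = 5.25 + 0.5x_B.
Likewise for Belmark: x_B = 11.8 + 0.4x_A.
Substituting the second reaction function into the first: x_A = 5.25 + 0.5(11.8 + 0.4x_A), which gives 0.8x_A = 11.15 ⇒ x_A = 13.9375.
Then x_B = 11.8 + 0.4·13.9375 = 17.375.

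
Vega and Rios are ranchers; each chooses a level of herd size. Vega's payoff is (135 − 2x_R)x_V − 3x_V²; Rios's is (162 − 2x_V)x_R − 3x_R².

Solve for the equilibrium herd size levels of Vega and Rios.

Expanding Vega's payoff: 135x_V − 2x_Rx_V − 3x_V².
∂π/∂x_V = 135 − 2x_R − 6x_V = 0, so x_V = 22.5 − (1/3)x_R.
Likewise for Rios: x_R = 27 − (1/3)x_V.
Plugging x_R into Vega's best response: x_V = 22.5 − (1/3)(27 − (1/3)x_V) ⇒ (8/9)x_V = 13.5, so x_V = 15.1875.
Then x_R = 27 − (1/3)·15.1875 = 21.9375.

15.1875, 21.9375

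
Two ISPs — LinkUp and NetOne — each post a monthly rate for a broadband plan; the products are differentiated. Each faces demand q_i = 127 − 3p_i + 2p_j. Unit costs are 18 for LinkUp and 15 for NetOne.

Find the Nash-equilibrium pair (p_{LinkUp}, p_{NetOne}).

44.6875, 43.5625

LinkUp's profit: π = (p_{LinkUp} − 18)(127 − 3p_{LinkUp} + 2p_{NetOne}).
∂π/∂p_{LinkUp} = 181 − 6p_{LinkUp} + 2p_{NetOne} = 0 ⇒ p_{LinkUp} = 181/6 + (1/3)p_{NetOne}.
Similarly p_{NetOne} = 86/3 + (1/3)p_{LinkUp}.
Solving the two reaction functions simultaneously: (1 − (1/3)(1/3))p_{LinkUp} = 181/6 + (1/3)·(86/3), so (8/9)p_{LinkUp} = 715/18 and p_{LinkUp} = 44.6875.
Then p_{NetOne} = 86/3 + (1/3)·44.6875 = 43.5625.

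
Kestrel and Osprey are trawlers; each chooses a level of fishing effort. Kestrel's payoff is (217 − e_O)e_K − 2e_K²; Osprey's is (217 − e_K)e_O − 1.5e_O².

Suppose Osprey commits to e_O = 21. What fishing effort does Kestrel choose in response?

49

Expanding Kestrel's payoff: 217e_K − e_Oe_K − 2e_K².
∂π/∂e_K = 217 − e_O − 4e_K = 0, so e_K = 54.25 − 0.25e_O.
At e_O = 21: e_K = 54.25 − 0.25·21 = 49.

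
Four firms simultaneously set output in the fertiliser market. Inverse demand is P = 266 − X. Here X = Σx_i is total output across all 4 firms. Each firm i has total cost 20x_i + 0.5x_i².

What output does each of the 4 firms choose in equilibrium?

41

A representative firm's profit is π_i = x_i(266 − X) − 20x_i − 0.5x_i², with X = x_i + Σ_{j≠i} x_j.
First-order condition: 246 − 3x_i − Σ_{j≠i} x_j = 0.
In a symmetric equilibrium every firm chooses the same x, so Σ_{j≠i} x_j = 3x. The condition becomes 246 − 6x = 0, giving x = 246/6 = 41.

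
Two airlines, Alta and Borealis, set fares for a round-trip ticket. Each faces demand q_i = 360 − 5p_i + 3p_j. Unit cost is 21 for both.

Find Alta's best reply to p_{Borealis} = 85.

72

Alta's profit: π = (p_{Alta} − 21)(360 − 5p_{Alta} + 3p_{Borealis}).
∂π/∂p_{Alta} = 465 − 10p_{Alta} + 3p_{Borealis} = 0 ⇒ p_{Alta} = 46.5 + 0.3p_{Borealis}.
At p_{Borealis} = 85: p_{Alta} = 46.5 + 0.3·85 = 72.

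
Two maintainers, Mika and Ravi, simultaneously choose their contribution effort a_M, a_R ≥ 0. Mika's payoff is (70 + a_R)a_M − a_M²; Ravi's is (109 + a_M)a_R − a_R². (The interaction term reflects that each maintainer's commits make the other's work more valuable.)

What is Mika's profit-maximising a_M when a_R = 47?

58.5

Expanding Mika's payoff: 70a_M + a_Ra_M − a_M².
∂π/∂a_M = 70 + a_R − 2a_M = 0, so a_M = 35 + 0.5a_R.
At a_R = 47: a_M = 35 + 0.5·47 = 58.5.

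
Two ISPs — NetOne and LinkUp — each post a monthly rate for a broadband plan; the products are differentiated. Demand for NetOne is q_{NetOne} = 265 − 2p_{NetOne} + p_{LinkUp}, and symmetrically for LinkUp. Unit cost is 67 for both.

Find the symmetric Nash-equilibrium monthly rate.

NetOne's profit: π = (p_{NetOne} − 67)(265 − 2p_{NetOne} + p_{LinkUp}).
∂π/∂p_{NetOne} = 399 − 4p_{NetOne} + p_{LinkUp} = 0 ⇒ p_{NetOne} = 99.75 + 0.25p_{LinkUp}.
The game is symmetric, so in equilibrium p_{LinkUp} = p_{NetOne}: the reaction function gives 0.75p_{NetOne} = 99.75, hence p_{NetOne} = 133.

133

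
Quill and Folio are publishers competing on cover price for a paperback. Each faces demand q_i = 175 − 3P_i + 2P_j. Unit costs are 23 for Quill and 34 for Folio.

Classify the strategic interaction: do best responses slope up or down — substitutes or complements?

strategic complements

Quill's profit: π = (P_{Quill} − 23)(175 − 3P_{Quill} + 2P_{Folio}).
∂π/∂P_{Quill} = 244 − 6P_{Quill} + 2P_{Folio} = 0 ⇒ P_{Quill} = 122/3 + (1/3)P_{Folio}.
The best-response slope dP_{Quill}/dP_{Folio} = 1/3 > 0: the reaction function is upward-sloping, so the choices are strategic complements.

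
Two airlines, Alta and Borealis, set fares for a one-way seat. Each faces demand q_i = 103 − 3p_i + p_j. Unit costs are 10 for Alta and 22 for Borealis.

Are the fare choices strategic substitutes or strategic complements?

Alta's profit: π = (p_{Alta} − 10)(103 − 3p_{Alta} + p_{Borealis}).
∂π/∂p_{Alta} = 133 − 6p_{Alta} + p_{Borealis} = 0 ⇒ p_{Alta} = 133/6 + (1/6)p_{Borealis}.
The best-response slope dp_{Alta}/dp_{Borealis} = 1/6 > 0: the reaction function is upward-sloping, so the choices are strategic complements.

strategic complements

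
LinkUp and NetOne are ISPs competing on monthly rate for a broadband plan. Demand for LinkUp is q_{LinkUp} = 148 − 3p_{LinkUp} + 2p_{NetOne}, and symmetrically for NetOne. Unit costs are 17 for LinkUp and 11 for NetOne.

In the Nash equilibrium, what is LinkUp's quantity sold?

94.875

LinkUp's profit: π = (p_{LinkUp} − 17)(148 − 3p_{LinkUp} + 2p_{NetOne}).
∂π/∂p_{LinkUp} = 199 − 6p_{LinkUp} + 2p_{NetOne} = 0 ⇒ p_{LinkUp} = 199/6 + (1/3)p_{NetOne}.
Similarly p_{NetOne} = 181/6 + (1/3)p_{LinkUp}.
Plugging p_{NetOne} into LinkUp's best response: p_{LinkUp} = 199/6 + (1/3)(181/6 + (1/3)p_{LinkUp}) ⇒ (8/9)p_{LinkUp} = 389/9, so p_{LinkUp} = 48.625.
Then p_{NetOne} = 181/6 + (1/3)·48.625 = 46.375.
q_{LinkUp} = 148 − 3·48.625 + 2·46.375 = 94.875.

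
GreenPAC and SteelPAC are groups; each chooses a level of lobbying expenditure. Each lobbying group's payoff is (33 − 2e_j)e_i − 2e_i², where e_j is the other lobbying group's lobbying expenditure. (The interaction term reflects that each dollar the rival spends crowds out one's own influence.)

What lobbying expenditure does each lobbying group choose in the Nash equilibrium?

5.5

GreenPAC's payoff is (33 − 2e_S)e_G − 2e_G².
∂π/∂e_G = 33 − 2e_S − 4e_G = 0, so e_G = 8.25 − 0.5e_S.
Setting e_G = e_S in the reaction function: e_G = 8.25 − 0.5e_G, so e_G = 8.25 / 1.5 = 5.5.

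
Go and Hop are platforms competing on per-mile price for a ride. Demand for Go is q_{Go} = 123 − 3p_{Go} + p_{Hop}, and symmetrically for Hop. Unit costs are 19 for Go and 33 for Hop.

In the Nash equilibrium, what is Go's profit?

993.72

Go's profit: π = (p_{Go} − 19)(123 − 3p_{Go} + p_{Hop}).
∂π/∂p_{Go} = 180 − 6p_{Go} + p_{Hop} = 0 ⇒ p_{Go} = 30 + (1/6)p_{Hop}.
Similarly p_{Hop} = 37 + (1/6)p_{Go}.
Solving the two reaction functions simultaneously: (1 − (1/6)(1/6))p_{Go} = 30 + (1/6)·37, so (35/36)p_{Go} = 217/6 and p_{Go} = 37.2.
Then p_{Hop} = 37 + (1/6)·37.2 = 43.2.
q_{Go} = 123 − 3·37.2 + 43.2 = 54.6.
Profit = (37.2 − 19)·54.6 = 993.72.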